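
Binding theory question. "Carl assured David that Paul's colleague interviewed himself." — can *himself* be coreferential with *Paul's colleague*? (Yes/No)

*himself* is a reflexive; Principle A requires it to be bound within its binding domain — the clause headed by 'interviewed'.
— Paul's colleague: subject of the clause headed by 'interviewed'; c-commands the reflexive within its binding domain — allowed (Principle A).

Yes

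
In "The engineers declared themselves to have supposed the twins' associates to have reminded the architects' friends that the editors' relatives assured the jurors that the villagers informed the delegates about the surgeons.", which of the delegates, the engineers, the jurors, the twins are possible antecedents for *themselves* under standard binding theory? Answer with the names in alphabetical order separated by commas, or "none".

*themselves* is a reflexive; Principle A requires it to be bound within its binding domain — the matrix clause.
— the delegates: object of the clause headed by 'informed'; does not c-command the reflexive — cannot bind it (Principle A).
— the engineers: subject of the matrix clause; c-commands the reflexive within its binding domain — allowed (Principle A).
— the jurors: object of the clause headed by 'assured'; does not c-command the reflexive — cannot bind it (Principle A).
— the twins: possessor inside the subject DP of the clause headed by 'reminded'; does not c-command the reflexive — cannot bind it (Principle A).

the engineers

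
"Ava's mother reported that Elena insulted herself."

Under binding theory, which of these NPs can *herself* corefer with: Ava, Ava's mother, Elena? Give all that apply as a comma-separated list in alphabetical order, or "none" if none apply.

Elena

*herself* is a reflexive; Principle A requires it to be bound within its binding domain — the clause headed by 'insulted'.
— Ava: possessor inside the subject DP of the matrix clause; does not c-command the reflexive — cannot bind it (Principle A).
— Ava's mother: subject of the matrix clause; c-commands the reflexive but lies outside its binding domain — cannot bind it (Principle A).
— Elena: subject of the clause headed by 'insulted'; c-commands the reflexive within its binding domain — allowed (Principle A).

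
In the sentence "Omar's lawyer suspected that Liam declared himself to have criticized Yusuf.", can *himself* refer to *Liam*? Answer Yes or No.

Yes

*himself* is a reflexive; Principle A requires it to be bound within its binding domain — the clause headed by 'declared'.
— Liam: subject of the clause headed by 'declared'; c-commands the reflexive within its binding domain — allowed (Principle A).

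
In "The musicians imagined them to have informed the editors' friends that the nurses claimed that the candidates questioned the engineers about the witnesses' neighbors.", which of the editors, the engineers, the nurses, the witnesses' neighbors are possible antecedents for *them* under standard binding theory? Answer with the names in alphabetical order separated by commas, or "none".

none

*them* is a pronoun; Principle B requires it to be free in its binding domain — the matrix clause.
— the editors: possessor inside the object DP of the clause headed by 'informed'; is c-commanded by the pronoun; coreference would bind this R-expression — blocked (Principle C).
— the engineers: object of the clause headed by 'questioned'; is c-commanded by the pronoun; coreference would bind this R-expression — blocked (Principle C).
— the nurses: subject of the clause headed by 'claimed'; is c-commanded by the pronoun; coreference would bind this R-expression — blocked (Principle C).
— the witnesses' neighbors: second object of the clause headed by 'questioned'; is c-commanded by the pronoun; coreference would bind this R-expression — blocked (Principle C).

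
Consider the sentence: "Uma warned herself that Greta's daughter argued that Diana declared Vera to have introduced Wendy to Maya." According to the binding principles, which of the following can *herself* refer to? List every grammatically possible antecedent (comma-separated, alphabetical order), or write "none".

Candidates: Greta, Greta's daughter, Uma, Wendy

*herself* is a reflexive; Principle A requires it to be bound within its binding domain — the matrix clause.
— Greta: possessor inside the subject DP of the clause headed by 'argued'; does not c-command the reflexive — cannot bind it (Principle A).
— Greta's daughter: subject of the clause headed by 'argued'; does not c-command the reflexive — cannot bind it (Principle A).
— Uma: subject of the matrix clause; c-commands the reflexive within its binding domain — allowed (Principle A).
— Wendy: object of the clause headed by 'introduced'; does not c-command the reflexive — cannot bind it (Principle A).

Uma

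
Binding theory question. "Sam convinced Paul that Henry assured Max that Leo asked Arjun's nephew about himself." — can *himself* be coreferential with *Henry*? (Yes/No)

No

*himself* is a reflexive; Principle A requires it to be bound within its binding domain — the clause headed by 'asked'.
— Henry: subject of the clause headed by 'assured'; c-commands the reflexive but lies outside its binding domain — cannot bind it (Principle A).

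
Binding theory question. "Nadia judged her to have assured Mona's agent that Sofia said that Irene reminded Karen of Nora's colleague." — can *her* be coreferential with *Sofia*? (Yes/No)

No

*her* is a pronoun; Principle B requires it to be free in its binding domain — the matrix clause.
— Sofia: subject of the clause headed by 'said'; is c-commanded by the pronoun; coreference would bind this R-expression — blocked (Principle C).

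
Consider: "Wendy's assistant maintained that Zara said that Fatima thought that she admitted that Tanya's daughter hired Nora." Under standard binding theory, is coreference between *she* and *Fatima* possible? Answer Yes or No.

Yes

*Fatima* is an R-expression; Principle C requires it to be free (not bound by any c-commanding expression).
— she: subject of the clause headed by 'admitted'; the pronoun does not c-command the R-expression — coreference allowed.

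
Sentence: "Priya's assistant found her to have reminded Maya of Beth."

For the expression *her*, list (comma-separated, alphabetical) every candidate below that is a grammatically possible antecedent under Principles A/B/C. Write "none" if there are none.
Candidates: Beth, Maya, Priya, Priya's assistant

*her* is a pronoun; Principle B requires it to be free in its binding domain — the matrix clause.
— Beth: second object of the clause headed by 'reminded'; is c-commanded by the pronoun; coreference would bind this R-expression — blocked (Principle C).
— Maya: object of the clause headed by 'reminded'; is c-commanded by the pronoun; coreference would bind this R-expression — blocked (Principle C).
— Priya: possessor inside the subject DP of the matrix clause; does not c-command the pronoun — Principle B does not apply; allowed.
— Priya's assistant: subject of the matrix clause; c-commands the pronoun within its binding domain — blocked (Principle B).

Priya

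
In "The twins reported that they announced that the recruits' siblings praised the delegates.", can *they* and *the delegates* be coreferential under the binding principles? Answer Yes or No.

No

*the delegates* is an R-expression; Principle C requires it to be free (not bound by any c-commanding expression).
— they: subject of the clause headed by 'announced'; the pronoun c-commands the R-expression — coreference blocked (Principle C).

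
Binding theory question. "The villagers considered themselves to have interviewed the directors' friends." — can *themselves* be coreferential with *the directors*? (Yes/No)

*themselves* is a reflexive; Principle A requires it to be bound within its binding domain — the matrix clause.
— the directors: possessor inside the object DP of the clause headed by 'interviewed'; does not c-command the reflexive — cannot bind it (Principle A).

No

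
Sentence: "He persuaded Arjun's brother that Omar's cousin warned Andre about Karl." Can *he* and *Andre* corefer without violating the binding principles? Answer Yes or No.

*Andre* is an R-expression; Principle C requires it to be free (not bound by any c-commanding expression).
— he: subject of the matrix clause; the pronoun c-commands the R-expression — coreference blocked (Principle C).

No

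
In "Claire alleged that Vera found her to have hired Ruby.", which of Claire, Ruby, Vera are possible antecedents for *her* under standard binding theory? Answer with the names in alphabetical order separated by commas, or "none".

Claire

*her* is a pronoun; Principle B requires it to be free in its binding domain — the clause headed by 'found'.
— Claire: subject of the matrix clause; c-commands the pronoun but lies outside its binding domain — allowed.
— Ruby: object of the clause headed by 'hired'; is c-commanded by the pronoun; coreference would bind this R-expression — blocked (Principle C).
— Vera: subject of the clause headed by 'found'; c-commands the pronoun within its binding domain — blocked (Principle B).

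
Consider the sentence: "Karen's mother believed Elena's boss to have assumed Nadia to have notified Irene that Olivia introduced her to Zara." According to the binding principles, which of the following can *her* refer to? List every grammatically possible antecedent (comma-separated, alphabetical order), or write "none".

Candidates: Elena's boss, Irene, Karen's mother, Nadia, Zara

*her* is a pronoun; Principle B requires it to be free in its binding domain — the clause headed by 'introduced'.
— Elena's boss: subject of the clause headed by 'assumed'; c-commands the pronoun but lies outside its binding domain — allowed.
— Irene: object of the clause headed by 'notified'; c-commands the pronoun but lies outside its binding domain — allowed.
— Karen's mother: subject of the matrix clause; c-commands the pronoun but lies outside its binding domain — allowed.
— Nadia: subject of the clause headed by 'notified'; c-commands the pronoun but lies outside its binding domain — allowed.
— Zara: second object of the clause headed by 'introduced'; is c-commanded by the pronoun; coreference would bind this R-expression — blocked (Principle C).

Elena's boss, Irene, Karen's mother, Nadia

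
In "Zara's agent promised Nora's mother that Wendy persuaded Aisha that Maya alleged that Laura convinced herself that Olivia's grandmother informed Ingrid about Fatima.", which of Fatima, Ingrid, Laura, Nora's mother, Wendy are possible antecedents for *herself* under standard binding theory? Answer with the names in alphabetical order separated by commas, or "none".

Laura

*herself* is a reflexive; Principle A requires it to be bound within its binding domain — the clause headed by 'convinced'.
— Fatima: second object of the clause headed by 'informed'; does not c-command the reflexive — cannot bind it (Principle A).
— Ingrid: object of the clause headed by 'informed'; does not c-command the reflexive — cannot bind it (Principle A).
— Laura: subject of the clause headed by 'convinced'; c-commands the reflexive within its binding domain — allowed (Principle A).
— Nora's mother: object of the matrix clause; c-commands the reflexive but lies outside its binding domain — cannot bind it (Principle A).
— Wendy: subject of the clause headed by 'persuaded'; c-commands the reflexive but lies outside its binding domain — cannot bind it (Principle A).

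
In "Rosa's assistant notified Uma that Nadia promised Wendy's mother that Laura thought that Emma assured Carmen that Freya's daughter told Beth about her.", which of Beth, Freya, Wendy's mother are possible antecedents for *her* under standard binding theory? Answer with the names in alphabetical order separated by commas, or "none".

Freya, Wendy's mother

*her* is a pronoun; Principle B requires it to be free in its binding domain — the clause headed by 'told'.
— Beth: object of the clause headed by 'told'; c-commands the pronoun within its binding domain — blocked (Principle B).
— Freya: possessor inside the subject DP of the clause headed by 'told'; does not c-command the pronoun — Principle B does not apply; allowed.
— Wendy's mother: object of the clause headed by 'promised'; c-commands the pronoun but lies outside its binding domain — allowed.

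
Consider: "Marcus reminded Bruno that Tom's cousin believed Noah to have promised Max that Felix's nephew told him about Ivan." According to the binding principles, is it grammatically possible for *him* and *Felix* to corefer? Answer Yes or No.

*him* is a pronoun; Principle B requires it to be free in its binding domain — the clause headed by 'told'.
— Felix: possessor inside the subject DP of the clause headed by 'told'; does not c-command the pronoun — Principle B does not apply; allowed.

Yes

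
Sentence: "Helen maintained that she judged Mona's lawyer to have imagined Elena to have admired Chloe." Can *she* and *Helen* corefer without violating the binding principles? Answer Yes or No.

Yes

*Helen* is an R-expression; Principle C requires it to be free (not bound by any c-commanding expression).
— she: subject of the clause headed by 'judged'; the pronoun does not c-command the R-expression — coreference allowed.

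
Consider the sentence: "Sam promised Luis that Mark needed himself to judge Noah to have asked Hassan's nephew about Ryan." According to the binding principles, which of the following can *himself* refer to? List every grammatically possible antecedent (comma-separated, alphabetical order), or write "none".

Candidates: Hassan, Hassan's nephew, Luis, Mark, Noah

*himself* is a reflexive; Principle A requires it to be bound within its binding domain — the clause headed by 'needed'.
— Hassan: possessor inside the object DP of the clause headed by 'asked'; does not c-command the reflexive — cannot bind it (Principle A).
— Hassan's nephew: object of the clause headed by 'asked'; does not c-command the reflexive — cannot bind it (Principle A).
— Luis: object of the matrix clause; c-commands the reflexive but lies outside its binding domain — cannot bind it (Principle A).
— Mark: subject of the clause headed by 'needed'; c-commands the reflexive within its binding domain — allowed (Principle A).
— Noah: subject of the clause headed by 'asked'; does not c-command the reflexive — cannot bind it (Principle A).

Mark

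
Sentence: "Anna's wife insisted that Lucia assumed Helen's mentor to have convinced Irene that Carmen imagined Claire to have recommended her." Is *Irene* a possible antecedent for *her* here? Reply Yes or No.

*her* is a pronoun; Principle B requires it to be free in its binding domain — the clause headed by 'recommended'.
— Irene: object of the clause headed by 'convinced'; c-commands the pronoun but lies outside its binding domain — allowed.

Yes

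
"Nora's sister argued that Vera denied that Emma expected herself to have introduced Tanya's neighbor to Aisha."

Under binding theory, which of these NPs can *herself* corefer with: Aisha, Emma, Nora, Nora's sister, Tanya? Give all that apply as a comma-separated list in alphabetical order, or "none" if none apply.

Emma

*herself* is a reflexive; Principle A requires it to be bound within its binding domain — the clause headed by 'expected'.
— Aisha: second object of the clause headed by 'introduced'; does not c-command the reflexive — cannot bind it (Principle A).
— Emma: subject of the clause headed by 'expected'; c-commands the reflexive within its binding domain — allowed (Principle A).
— Nora: possessor inside the subject DP of the matrix clause; does not c-command the reflexive — cannot bind it (Principle A).
— Nora's sister: subject of the matrix clause; c-commands the reflexive but lies outside its binding domain — cannot bind it (Principle A).
— Tanya: possessor inside the object DP of the clause headed by 'introduced'; does not c-command the reflexive — cannot bind it (Principle A).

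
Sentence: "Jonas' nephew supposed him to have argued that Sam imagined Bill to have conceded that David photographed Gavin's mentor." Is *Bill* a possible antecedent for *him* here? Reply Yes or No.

No

*him* is a pronoun; Principle B requires it to be free in its binding domain — the matrix clause.
— Bill: subject of the clause headed by 'conceded'; is c-commanded by the pronoun; coreference would bind this R-expression — blocked (Principle C).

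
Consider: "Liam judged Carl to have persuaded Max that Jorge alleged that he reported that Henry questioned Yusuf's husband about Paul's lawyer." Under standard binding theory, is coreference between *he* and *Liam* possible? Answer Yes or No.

*Liam* is an R-expression; Principle C requires it to be free (not bound by any c-commanding expression).
— he: subject of the clause headed by 'reported'; the pronoun does not c-command the R-expression — coreference allowed.

Yes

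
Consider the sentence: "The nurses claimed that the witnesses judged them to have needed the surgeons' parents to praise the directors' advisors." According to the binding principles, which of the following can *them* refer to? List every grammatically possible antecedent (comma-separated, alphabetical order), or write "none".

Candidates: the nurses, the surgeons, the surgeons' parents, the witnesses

the nurses

*them* is a pronoun; Principle B requires it to be free in its binding domain — the clause headed by 'judged'.
— the nurses: subject of the matrix clause; c-commands the pronoun but lies outside its binding domain — allowed.
— the surgeons: possessor inside the subject DP of the clause headed by 'praise'; is c-commanded by the pronoun; coreference would bind this R-expression — blocked (Principle C).
— the surgeons' parents: subject of the clause headed by 'praise'; is c-commanded by the pronoun; coreference would bind this R-expression — blocked (Principle C).
— the witnesses: subject of the clause headed by 'judged'; c-commands the pronoun within its binding domain — blocked (Principle B).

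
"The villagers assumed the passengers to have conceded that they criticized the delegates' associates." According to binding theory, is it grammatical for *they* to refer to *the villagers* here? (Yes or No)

Yes

*the villagers* is an R-expression; Principle C requires it to be free (not bound by any c-commanding expression).
— they: subject of the clause headed by 'criticized'; the pronoun does not c-command the R-expression — coreference allowed.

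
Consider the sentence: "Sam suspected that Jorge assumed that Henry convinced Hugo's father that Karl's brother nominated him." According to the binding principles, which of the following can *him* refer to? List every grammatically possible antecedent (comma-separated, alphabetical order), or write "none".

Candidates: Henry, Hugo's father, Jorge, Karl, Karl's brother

Henry, Hugo's father, Jorge, Karl

*him* is a pronoun; Principle B requires it to be free in its binding domain — the clause headed by 'nominated'.
— Henry: subject of the clause headed by 'convinced'; c-commands the pronoun but lies outside its binding domain — allowed.
— Hugo's father: object of the clause headed by 'convinced'; c-commands the pronoun but lies outside its binding domain — allowed.
— Jorge: subject of the clause headed by 'assumed'; c-commands the pronoun but lies outside its binding domain — allowed.
— Karl: possessor inside the subject DP of the clause headed by 'nominated'; does not c-command the pronoun — Principle B does not apply; allowed.
— Karl's brother: subject of the clause headed by 'nominated'; c-commands the pronoun within its binding domain — blocked (Principle B).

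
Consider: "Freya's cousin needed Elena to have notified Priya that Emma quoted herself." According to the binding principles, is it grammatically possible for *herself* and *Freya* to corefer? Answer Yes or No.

No

*herself* is a reflexive; Principle A requires it to be bound within its binding domain — the clause headed by 'quoted'.
— Freya: possessor inside the subject DP of the matrix clause; does not c-command the reflexive — cannot bind it (Principle A).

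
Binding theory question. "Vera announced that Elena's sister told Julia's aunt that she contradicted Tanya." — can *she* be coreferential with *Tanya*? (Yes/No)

No

*she* is a pronoun; Principle B requires it to be free in its binding domain — the clause headed by 'contradicted'.
— Tanya: object of the clause headed by 'contradicted'; is c-commanded by the pronoun; coreference would bind this R-expression — blocked (Principle C).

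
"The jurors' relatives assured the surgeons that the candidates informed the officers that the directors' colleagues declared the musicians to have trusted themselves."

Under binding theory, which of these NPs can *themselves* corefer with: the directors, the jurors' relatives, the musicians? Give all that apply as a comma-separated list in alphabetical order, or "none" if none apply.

the musicians

*themselves* is a reflexive; Principle A requires it to be bound within its binding domain — the clause headed by 'trusted'.
— the directors: possessor inside the subject DP of the clause headed by 'declared'; does not c-command the reflexive — cannot bind it (Principle A).
— the jurors' relatives: subject of the matrix clause; c-commands the reflexive but lies outside its binding domain — cannot bind it (Principle A).
— the musicians: subject of the clause headed by 'trusted'; c-commands the reflexive within its binding domain — allowed (Principle A).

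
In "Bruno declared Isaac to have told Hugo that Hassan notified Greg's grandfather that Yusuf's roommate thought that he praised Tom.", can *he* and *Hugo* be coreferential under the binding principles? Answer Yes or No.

*Hugo* is an R-expression; Principle C requires it to be free (not bound by any c-commanding expression).
— he: subject of the clause headed by 'praised'; the pronoun does not c-command the R-expression — coreference allowed.

Yes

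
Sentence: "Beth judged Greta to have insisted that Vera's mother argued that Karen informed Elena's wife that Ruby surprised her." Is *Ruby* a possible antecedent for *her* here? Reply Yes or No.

*her* is a pronoun; Principle B requires it to be free in its binding domain — the clause headed by 'surprised'.
— Ruby: subject of the clause headed by 'surprised'; c-commands the pronoun within its binding domain — blocked (Principle B).

No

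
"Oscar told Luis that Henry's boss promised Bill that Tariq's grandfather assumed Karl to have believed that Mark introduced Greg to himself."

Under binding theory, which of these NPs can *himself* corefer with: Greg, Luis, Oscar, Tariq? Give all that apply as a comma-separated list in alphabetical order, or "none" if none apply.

*himself* is a reflexive; Principle A requires it to be bound within its binding domain — the clause headed by 'introduced'.
— Greg: object of the clause headed by 'introduced'; c-commands the reflexive within its binding domain — allowed (Principle A).
— Luis: object of the matrix clause; c-commands the reflexive but lies outside its binding domain — cannot bind it (Principle A).
— Oscar: subject of the matrix clause; c-commands the reflexive but lies outside its binding domain — cannot bind it (Principle A).
— Tariq: possessor inside the subject DP of the clause headed by 'assumed'; does not c-command the reflexive — cannot bind it (Principle A).

Greg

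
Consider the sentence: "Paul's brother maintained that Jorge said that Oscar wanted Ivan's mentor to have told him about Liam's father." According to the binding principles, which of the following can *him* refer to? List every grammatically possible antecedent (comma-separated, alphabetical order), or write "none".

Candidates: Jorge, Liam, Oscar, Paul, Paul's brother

*him* is a pronoun; Principle B requires it to be free in its binding domain — the clause headed by 'told'.
— Jorge: subject of the clause headed by 'said'; c-commands the pronoun but lies outside its binding domain — allowed.
— Liam: possessor inside the second object DP of the clause headed by 'told'; is c-commanded by the pronoun; coreference would bind this R-expression — blocked (Principle C).
— Oscar: subject of the clause headed by 'wanted'; c-commands the pronoun but lies outside its binding domain — allowed.
— Paul: possessor inside the subject DP of the matrix clause; does not c-command the pronoun — Principle B does not apply; allowed.
— Paul's brother: subject of the matrix clause; c-commands the pronoun but lies outside its binding domain — allowed.

Jorge, Oscar, Paul, Paul's brother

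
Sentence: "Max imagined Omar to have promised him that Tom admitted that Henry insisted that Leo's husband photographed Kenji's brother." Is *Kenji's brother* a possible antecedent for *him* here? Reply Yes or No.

No

*him* is a pronoun; Principle B requires it to be free in its binding domain — the clause headed by 'promised'.
— Kenji's brother: object of the clause headed by 'photographed'; is c-commanded by the pronoun; coreference would bind this R-expression — blocked (Principle C).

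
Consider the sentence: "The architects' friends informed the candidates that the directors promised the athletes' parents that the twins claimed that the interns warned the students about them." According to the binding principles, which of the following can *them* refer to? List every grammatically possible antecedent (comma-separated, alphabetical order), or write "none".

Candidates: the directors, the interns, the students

*them* is a pronoun; Principle B requires it to be free in its binding domain — the clause headed by 'warned'.
— the directors: subject of the clause headed by 'promised'; c-commands the pronoun but lies outside its binding domain — allowed.
— the interns: subject of the clause headed by 'warned'; c-commands the pronoun within its binding domain — blocked (Principle B).
— the students: object of the clause headed by 'warned'; c-commands the pronoun within its binding domain — blocked (Principle B).

the directors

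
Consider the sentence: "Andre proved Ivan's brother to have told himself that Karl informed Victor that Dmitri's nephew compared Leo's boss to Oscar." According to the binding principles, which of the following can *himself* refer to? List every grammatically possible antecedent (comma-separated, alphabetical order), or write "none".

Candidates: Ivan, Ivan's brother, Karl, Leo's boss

Ivan's brother

*himself* is a reflexive; Principle A requires it to be bound within its binding domain — the clause headed by 'told'.
— Ivan: possessor inside the subject DP of the clause headed by 'told'; does not c-command the reflexive — cannot bind it (Principle A).
— Ivan's brother: subject of the clause headed by 'told'; c-commands the reflexive within its binding domain — allowed (Principle A).
— Karl: subject of the clause headed by 'informed'; does not c-command the reflexive — cannot bind it (Principle A).
— Leo's boss: object of the clause headed by 'compared'; does not c-command the reflexive — cannot bind it (Principle A).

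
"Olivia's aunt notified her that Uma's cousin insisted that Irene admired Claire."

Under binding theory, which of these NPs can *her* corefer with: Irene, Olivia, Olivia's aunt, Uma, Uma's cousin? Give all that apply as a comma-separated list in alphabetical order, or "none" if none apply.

*her* is a pronoun; Principle B requires it to be free in its binding domain — the matrix clause.
— Irene: subject of the clause headed by 'admired'; is c-commanded by the pronoun; coreference would bind this R-expression — blocked (Principle C).
— Olivia: possessor inside the subject DP of the matrix clause; does not c-command the pronoun — Principle B does not apply; allowed.
— Olivia's aunt: subject of the matrix clause; c-commands the pronoun within its binding domain — blocked (Principle B).
— Uma: possessor inside the subject DP of the clause headed by 'insisted'; is c-commanded by the pronoun; coreference would bind this R-expression — blocked (Principle C).
— Uma's cousin: subject of the clause headed by 'insisted'; is c-commanded by the pronoun; coreference would bind this R-expression — blocked (Principle C).

Olivia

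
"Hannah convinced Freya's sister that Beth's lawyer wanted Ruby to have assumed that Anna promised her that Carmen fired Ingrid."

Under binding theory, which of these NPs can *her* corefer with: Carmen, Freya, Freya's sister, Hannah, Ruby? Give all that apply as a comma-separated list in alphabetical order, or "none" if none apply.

Freya, Freya's sister, Hannah, Ruby

*her* is a pronoun; Principle B requires it to be free in its binding domain — the clause headed by 'promised'.
— Carmen: subject of the clause headed by 'fired'; is c-commanded by the pronoun; coreference would bind this R-expression — blocked (Principle C).
— Freya: possessor inside the object DP of the matrix clause; does not c-command the pronoun — Principle B does not apply; allowed.
— Freya's sister: object of the matrix clause; c-commands the pronoun but lies outside its binding domain — allowed.
— Hannah: subject of the matrix clause; c-commands the pronoun but lies outside its binding domain — allowed.
— Ruby: subject of the clause headed by 'assumed'; c-commands the pronoun but lies outside its binding domain — allowed.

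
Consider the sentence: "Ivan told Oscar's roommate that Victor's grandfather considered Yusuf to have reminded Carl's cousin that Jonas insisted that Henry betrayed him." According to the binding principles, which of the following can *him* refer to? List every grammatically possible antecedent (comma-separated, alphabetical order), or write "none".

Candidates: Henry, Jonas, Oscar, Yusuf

*him* is a pronoun; Principle B requires it to be free in its binding domain — the clause headed by 'betrayed'.
— Henry: subject of the clause headed by 'betrayed'; c-commands the pronoun within its binding domain — blocked (Principle B).
— Jonas: subject of the clause headed by 'insisted'; c-commands the pronoun but lies outside its binding domain — allowed.
— Oscar: possessor inside the object DP of the matrix clause; does not c-command the pronoun — Principle B does not apply; allowed.
— Yusuf: subject of the clause headed by 'reminded'; c-commands the pronoun but lies outside its binding domain — allowed.

Jonas, Oscar, Yusuf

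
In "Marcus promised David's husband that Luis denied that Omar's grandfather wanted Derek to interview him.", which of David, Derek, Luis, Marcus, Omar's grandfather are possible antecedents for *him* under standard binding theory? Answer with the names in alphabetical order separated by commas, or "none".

David, Luis, Marcus, Omar's grandfather

*him* is a pronoun; Principle B requires it to be free in its binding domain — the clause headed by 'interview'.
— David: possessor inside the object DP of the matrix clause; does not c-command the pronoun — Principle B does not apply; allowed.
— Derek: subject of the clause headed by 'interview'; c-commands the pronoun within its binding domain — blocked (Principle B).
— Luis: subject of the clause headed by 'denied'; c-commands the pronoun but lies outside its binding domain — allowed.
— Marcus: subject of the matrix clause; c-commands the pronoun but lies outside its binding domain — allowed.
— Omar's grandfather: subject of the clause headed by 'wanted'; c-commands the pronoun but lies outside its binding domain — allowed.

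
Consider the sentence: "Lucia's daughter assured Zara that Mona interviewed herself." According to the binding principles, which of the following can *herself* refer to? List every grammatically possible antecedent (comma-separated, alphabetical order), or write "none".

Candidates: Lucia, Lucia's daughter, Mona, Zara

Mona

*herself* is a reflexive; Principle A requires it to be bound within its binding domain — the clause headed by 'interviewed'.
— Lucia: possessor inside the subject DP of the matrix clause; does not c-command the reflexive — cannot bind it (Principle A).
— Lucia's daughter: subject of the matrix clause; c-commands the reflexive but lies outside its binding domain — cannot bind it (Principle A).
— Mona: subject of the clause headed by 'interviewed'; c-commands the reflexive within its binding domain — allowed (Principle A).
— Zara: object of the matrix clause; c-commands the reflexive but lies outside its binding domain — cannot bind it (Principle A).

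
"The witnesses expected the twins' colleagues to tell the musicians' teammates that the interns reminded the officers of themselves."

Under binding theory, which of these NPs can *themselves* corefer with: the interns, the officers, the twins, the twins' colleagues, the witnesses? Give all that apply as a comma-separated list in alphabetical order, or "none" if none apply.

the interns, the officers

*themselves* is a reflexive; Principle A requires it to be bound within its binding domain — the clause headed by 'reminded'.
— the interns: subject of the clause headed by 'reminded'; c-commands the reflexive within its binding domain — allowed (Principle A).
— the officers: object of the clause headed by 'reminded'; c-commands the reflexive within its binding domain — allowed (Principle A).
— the twins: possessor inside the subject DP of the clause headed by 'tell'; does not c-command the reflexive — cannot bind it (Principle A).
— the twins' colleagues: subject of the clause headed by 'tell'; c-commands the reflexive but lies outside its binding domain — cannot bind it (Principle A).
— the witnesses: subject of the matrix clause; c-commands the reflexive but lies outside its binding domain — cannot bind it (Principle A).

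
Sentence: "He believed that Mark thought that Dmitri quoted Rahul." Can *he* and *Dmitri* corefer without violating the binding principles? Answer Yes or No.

*Dmitri* is an R-expression; Principle C requires it to be free (not bound by any c-commanding expression).
— he: subject of the matrix clause; the pronoun c-commands the R-expression — coreference blocked (Principle C).

No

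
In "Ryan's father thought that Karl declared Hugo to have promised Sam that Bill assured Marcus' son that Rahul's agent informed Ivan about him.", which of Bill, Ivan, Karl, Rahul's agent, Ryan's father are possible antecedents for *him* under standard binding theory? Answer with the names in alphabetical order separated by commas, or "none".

*him* is a pronoun; Principle B requires it to be free in its binding domain — the clause headed by 'informed'.
— Bill: subject of the clause headed by 'assured'; c-commands the pronoun but lies outside its binding domain — allowed.
— Ivan: object of the clause headed by 'informed'; c-commands the pronoun within its binding domain — blocked (Principle B).
— Karl: subject of the clause headed by 'declared'; c-commands the pronoun but lies outside its binding domain — allowed.
— Rahul's agent: subject of the clause headed by 'informed'; c-commands the pronoun within its binding domain — blocked (Principle B).
— Ryan's father: subject of the matrix clause; c-commands the pronoun but lies outside its binding domain — allowed.

Bill, Karl, Ryan's father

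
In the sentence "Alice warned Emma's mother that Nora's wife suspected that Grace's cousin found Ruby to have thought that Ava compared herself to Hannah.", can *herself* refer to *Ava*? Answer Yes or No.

Yes

*herself* is a reflexive; Principle A requires it to be bound within its binding domain — the clause headed by 'compared'.
— Ava: subject of the clause headed by 'compared'; c-commands the reflexive within its binding domain — allowed (Principle A).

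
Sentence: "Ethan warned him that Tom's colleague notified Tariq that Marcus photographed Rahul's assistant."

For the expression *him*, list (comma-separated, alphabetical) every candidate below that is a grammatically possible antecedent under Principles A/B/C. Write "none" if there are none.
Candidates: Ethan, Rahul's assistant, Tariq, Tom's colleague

none

*him* is a pronoun; Principle B requires it to be free in its binding domain — the matrix clause.
— Ethan: subject of the matrix clause; c-commands the pronoun within its binding domain — blocked (Principle B).
— Rahul's assistant: object of the clause headed by 'photographed'; is c-commanded by the pronoun; coreference would bind this R-expression — blocked (Principle C).
— Tariq: object of the clause headed by 'notified'; is c-commanded by the pronoun; coreference would bind this R-expression — blocked (Principle C).
— Tom's colleague: subject of the clause headed by 'notified'; is c-commanded by the pronoun; coreference would bind this R-expression — blocked (Principle C).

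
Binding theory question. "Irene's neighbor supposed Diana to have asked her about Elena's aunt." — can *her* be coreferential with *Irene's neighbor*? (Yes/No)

Yes

*her* is a pronoun; Principle B requires it to be free in its binding domain — the clause headed by 'asked'.
— Irene's neighbor: subject of the matrix clause; c-commands the pronoun but lies outside its binding domain — allowed.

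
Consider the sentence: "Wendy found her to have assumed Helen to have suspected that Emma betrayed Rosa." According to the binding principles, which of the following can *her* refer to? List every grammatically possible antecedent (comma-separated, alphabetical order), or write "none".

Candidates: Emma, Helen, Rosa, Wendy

none

*her* is a pronoun; Principle B requires it to be free in its binding domain — the matrix clause.
— Emma: subject of the clause headed by 'betrayed'; is c-commanded by the pronoun; coreference would bind this R-expression — blocked (Principle C).
— Helen: subject of the clause headed by 'suspected'; is c-commanded by the pronoun; coreference would bind this R-expression — blocked (Principle C).
— Rosa: object of the clause headed by 'betrayed'; is c-commanded by the pronoun; coreference would bind this R-expression — blocked (Principle C).
— Wendy: subject of the matrix clause; c-commands the pronoun within its binding domain — blocked (Principle B).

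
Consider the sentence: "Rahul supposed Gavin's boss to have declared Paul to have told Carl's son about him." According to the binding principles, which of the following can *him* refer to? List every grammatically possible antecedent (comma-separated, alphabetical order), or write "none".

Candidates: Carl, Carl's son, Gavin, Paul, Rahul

*him* is a pronoun; Principle B requires it to be free in its binding domain — the clause headed by 'told'.
— Carl: possessor inside the object DP of the clause headed by 'told'; does not c-command the pronoun — Principle B does not apply; allowed.
— Carl's son: object of the clause headed by 'told'; c-commands the pronoun within its binding domain — blocked (Principle B).
— Gavin: possessor inside the subject DP of the clause headed by 'declared'; does not c-command the pronoun — Principle B does not apply; allowed.
— Paul: subject of the clause headed by 'told'; c-commands the pronoun within its binding domain — blocked (Principle B).
— Rahul: subject of the matrix clause; c-commands the pronoun but lies outside its binding domain — allowed.

Carl, Gavin, Rahul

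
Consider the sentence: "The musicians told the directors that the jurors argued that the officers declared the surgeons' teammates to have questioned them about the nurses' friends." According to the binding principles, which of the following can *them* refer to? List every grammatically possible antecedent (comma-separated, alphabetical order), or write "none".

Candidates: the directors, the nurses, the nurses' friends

the directors

*them* is a pronoun; Principle B requires it to be free in its binding domain — the clause headed by 'questioned'.
— the directors: object of the matrix clause; c-commands the pronoun but lies outside its binding domain — allowed.
— the nurses: possessor inside the second object DP of the clause headed by 'questioned'; is c-commanded by the pronoun; coreference would bind this R-expression — blocked (Principle C).
— the nurses' friends: second object of the clause headed by 'questioned'; is c-commanded by the pronoun; coreference would bind this R-expression — blocked (Principle C).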